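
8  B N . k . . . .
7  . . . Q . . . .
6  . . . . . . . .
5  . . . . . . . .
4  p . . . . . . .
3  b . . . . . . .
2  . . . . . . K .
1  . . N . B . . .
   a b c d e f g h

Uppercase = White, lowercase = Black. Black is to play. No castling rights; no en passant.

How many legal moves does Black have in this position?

Black to move; king on d8.
In check: yes, from the white queen on d7.
Legal moves: none.
Count: 0.

0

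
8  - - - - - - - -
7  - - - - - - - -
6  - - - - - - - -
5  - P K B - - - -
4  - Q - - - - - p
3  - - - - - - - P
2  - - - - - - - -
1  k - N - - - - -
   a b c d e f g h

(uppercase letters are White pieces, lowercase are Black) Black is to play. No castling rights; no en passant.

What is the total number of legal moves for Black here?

Black to move; king on a1.
In check: no.
Legal moves: none.
Count: 0.

0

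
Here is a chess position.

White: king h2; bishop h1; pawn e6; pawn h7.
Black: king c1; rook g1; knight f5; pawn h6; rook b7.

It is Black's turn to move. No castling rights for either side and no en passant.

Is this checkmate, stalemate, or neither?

Black to move; black king on c1.
In check: no.
Legal moves for Black include: Rb8, Rxh7, Rbg7, Rf7, Re7, Rd7, Rc7, Ra7, Rb6, Rb5, Rb4, Rb3, Rb2+, Rb1, Ng7, Ne7, Nd6, Nh4, ... (list truncated; more exist).
Black has legal moves and is not in check → neither.

neither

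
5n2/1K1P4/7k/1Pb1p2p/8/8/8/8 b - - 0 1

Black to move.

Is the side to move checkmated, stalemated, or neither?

Black to move; black king on h6.
In check: no.
Legal moves for Black include: Nh7, Nxd7, Ng6, Ne6, Kh7, Kg7, Kg6, Kg5, Be7, Ba7, Bd6, Bb6, Bd4, Bb4, Be3, Ba3, Bf2, Bg1, ... (list truncated; more exist).
Black has legal moves and is not in check → neither.

neither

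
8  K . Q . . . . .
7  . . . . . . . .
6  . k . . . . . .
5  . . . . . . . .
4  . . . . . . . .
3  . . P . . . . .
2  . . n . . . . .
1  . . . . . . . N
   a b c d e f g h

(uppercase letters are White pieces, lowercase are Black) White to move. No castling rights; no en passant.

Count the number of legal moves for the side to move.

21

White to move; king on a8.
In check: no.
Legal moves: Qh8, Qg8, Qf8, Qe8, Qd8+, Qb8+, Qd7, Qc7+, Qb7+, Qe6+, Qc6+, Qa6+, Qf5, Qc5+, Qg4, Qc4, Qh3, Kb8, Ng3, Nf2, c4.
Count: 21.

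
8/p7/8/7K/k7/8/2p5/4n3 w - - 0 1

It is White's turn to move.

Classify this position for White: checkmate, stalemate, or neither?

neither

White to move; white king on h5.
In check: no.
Legal moves for White: Kh6, Kg6, Kg5, Kh4, Kg4.
White has 5 legal moves and is not in check → neither.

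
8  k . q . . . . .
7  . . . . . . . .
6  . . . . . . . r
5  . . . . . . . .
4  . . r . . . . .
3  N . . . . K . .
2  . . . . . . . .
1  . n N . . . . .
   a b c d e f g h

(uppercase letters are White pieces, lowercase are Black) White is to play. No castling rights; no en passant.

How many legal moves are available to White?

White to move; king on f3.
In check: no.
Legal moves: Kg3, Ke3, Kg2, Kf2, Ke2, Nb5, Nxc4, Nc2, Nxb1, Nd3, Nb3, Ne2, Na2.
Count: 13.

13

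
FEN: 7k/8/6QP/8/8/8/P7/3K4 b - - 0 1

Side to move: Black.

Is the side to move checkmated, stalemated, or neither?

Black to move; black king on h8.
In check: no.
King squares — g7: attacked by Qg6; h7: attacked by Qg6; g8: attacked by Qg6.
Legal moves for Black: none.
Not in check and no legal moves → stalemate.

stalemate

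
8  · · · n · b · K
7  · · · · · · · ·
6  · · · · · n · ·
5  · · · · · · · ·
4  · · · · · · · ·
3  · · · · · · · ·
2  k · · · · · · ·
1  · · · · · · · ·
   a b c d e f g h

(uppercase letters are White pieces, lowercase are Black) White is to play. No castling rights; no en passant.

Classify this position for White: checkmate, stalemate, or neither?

White to move; white king on h8.
In check: no.
King squares — g7: attacked by Bf8; h7: attacked by Nf6; g8: attacked by Nf6.
Legal moves for White: none.
Not in check and no legal moves → stalemate.

stalemate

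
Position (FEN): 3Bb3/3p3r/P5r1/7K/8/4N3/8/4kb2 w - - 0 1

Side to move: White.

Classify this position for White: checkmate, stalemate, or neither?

checkmate

White to move; white king on h5.
In check: yes, from the black rook on h7.
King squares — g4: attacked by Rg6; h4: attacked by Rh7; g5: attacked by Rg6; g6: attacked by Be8; h6: attacked by Rg6.
Legal moves for White: none.
In check with no legal moves → checkmate.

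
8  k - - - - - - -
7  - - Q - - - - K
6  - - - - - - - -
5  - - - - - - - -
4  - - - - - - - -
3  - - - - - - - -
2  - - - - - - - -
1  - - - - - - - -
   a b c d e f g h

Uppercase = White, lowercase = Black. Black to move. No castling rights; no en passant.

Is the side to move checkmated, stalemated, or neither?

stalemate

Black to move; black king on a8.
In check: no.
King squares — a7: attacked by Qc7; b7: attacked by Qc7; b8: attacked by Qc7.
Legal moves for Black: none.
Not in check and no legal moves → stalemate.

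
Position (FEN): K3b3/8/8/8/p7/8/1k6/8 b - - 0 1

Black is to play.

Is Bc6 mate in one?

no

After Bc6: white king on a8; in check: yes, from the black bishop on c6.
White has 2 legal replies: Kb8, Ka7.
In check but a legal move exists → not checkmate.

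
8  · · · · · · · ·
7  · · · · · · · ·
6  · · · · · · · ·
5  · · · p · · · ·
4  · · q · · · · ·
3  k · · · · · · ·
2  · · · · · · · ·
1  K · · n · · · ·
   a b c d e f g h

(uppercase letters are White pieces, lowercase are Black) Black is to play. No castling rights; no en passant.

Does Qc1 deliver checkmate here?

yes

After Qc1: white king on a1; in check: yes, from the black queen on c1.
King squares — b1: attacked by Qc1; a2: attacked by Ka3; b2: attacked by Qc1.
White has no legal moves → checkmate.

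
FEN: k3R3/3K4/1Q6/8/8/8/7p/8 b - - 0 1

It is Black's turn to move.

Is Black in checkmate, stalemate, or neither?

Black to move; black king on a8.
In check: yes, from the white rook on e8.
King squares — a7: attacked by Qb6; b7: attacked by Qb6; b8: attacked by Qb6.
Legal moves for Black: none.
In check with no legal moves → checkmate.

checkmate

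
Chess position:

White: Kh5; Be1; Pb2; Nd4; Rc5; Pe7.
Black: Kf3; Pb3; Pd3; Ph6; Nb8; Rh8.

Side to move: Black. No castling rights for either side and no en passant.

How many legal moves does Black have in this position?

4

Black to move; king on f3.
In check: yes, from the white knight on d4.
Legal moves: Kf4, Ke4, Ke3, Kg2.
Count: 4.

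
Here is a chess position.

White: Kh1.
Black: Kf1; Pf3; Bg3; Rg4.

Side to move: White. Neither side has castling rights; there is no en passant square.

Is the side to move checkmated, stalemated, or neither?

stalemate

White to move; white king on h1.
In check: no.
King squares — g1: attacked by Kf1; g2: attacked by Kf1; h2: attacked by Bg3.
Legal moves for White: none.
Not in check and no legal moves → stalemate.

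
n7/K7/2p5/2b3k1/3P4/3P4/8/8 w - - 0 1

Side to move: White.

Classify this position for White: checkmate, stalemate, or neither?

neither

White to move; white king on a7.
In check: yes, from the black bishop on c5.
King squares — a6: available; b6: attacked by Bc5; b7: available; a8: available; b8: available.
Legal moves for White: Kb8, Kxa8, Kb7, Ka6, dxc5.
White is in check but has 5 legal moves → neither.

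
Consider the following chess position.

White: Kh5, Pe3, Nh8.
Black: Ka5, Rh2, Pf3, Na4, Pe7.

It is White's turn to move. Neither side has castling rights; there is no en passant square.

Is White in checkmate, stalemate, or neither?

neither

White to move; white king on h5.
In check: yes, from the black rook on h2.
King squares — g4: available; h4: attacked by Rh2; g5: available; g6: available; h6: attacked by Rh2.
Legal moves for White: Kg6, Kg5, Kg4.
White is in check but has 3 legal moves → neither.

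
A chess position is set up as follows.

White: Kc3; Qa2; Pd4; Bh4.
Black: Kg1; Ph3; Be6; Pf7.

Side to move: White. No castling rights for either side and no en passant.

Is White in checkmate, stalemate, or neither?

White to move; white king on c3.
In check: no.
Legal moves for White include: Bd8, Be7, Bf6, Bg5, Bg3, Bf2+, Be1, Kb4, Kd3, Kd2, Kc2, Kb2, Qa8, Qa7, Qxe6, Qa6, Qd5, Qa5, ... (list truncated; more exist).
White has legal moves and is not in check → neither.

neither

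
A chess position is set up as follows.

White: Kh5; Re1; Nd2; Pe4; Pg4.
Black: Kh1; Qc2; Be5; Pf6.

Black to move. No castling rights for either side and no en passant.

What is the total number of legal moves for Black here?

Black to move; king on h1.
In check: yes, from the white rook on e1.
Legal moves: Kh2, Kg2.
Count: 2.

2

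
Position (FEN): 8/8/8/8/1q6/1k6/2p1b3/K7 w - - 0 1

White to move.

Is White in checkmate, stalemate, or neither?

White to move; white king on a1.
In check: no.
King squares — b1: attacked by Pc2; a2: attacked by Kb3; b2: attacked by Kb3.
Legal moves for White: none.
Not in check and no legal moves → stalemate.

stalemate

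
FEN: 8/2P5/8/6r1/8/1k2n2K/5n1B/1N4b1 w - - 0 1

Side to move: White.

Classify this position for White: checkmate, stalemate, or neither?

neither

White to move; white king on h3.
In check: yes, from the black knight on f2.
Legal moves for White: Kh4.
White is in check but has 1 legal move → neither.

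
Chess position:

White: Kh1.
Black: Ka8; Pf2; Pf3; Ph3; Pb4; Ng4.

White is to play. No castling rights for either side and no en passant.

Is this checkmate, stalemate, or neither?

White to move; white king on h1.
In check: no.
King squares — g1: attacked by Pf2; g2: attacked by Pf3; h2: attacked by Ng4.
Legal moves for White: none.
Not in check and no legal moves → stalemate.

stalemate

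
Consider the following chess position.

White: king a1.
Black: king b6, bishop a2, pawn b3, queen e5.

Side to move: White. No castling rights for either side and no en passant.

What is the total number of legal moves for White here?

0

White to move; king on a1.
In check: yes, from the black queen on e5.
Legal moves: none.
Count: 0.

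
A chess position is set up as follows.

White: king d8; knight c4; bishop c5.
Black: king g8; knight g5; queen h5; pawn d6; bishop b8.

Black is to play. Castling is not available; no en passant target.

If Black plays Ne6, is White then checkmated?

no

After Ne6: white king on d8; in check: yes, from the black knight on e6.
White has 3 legal replies: Kc8, Ke7, Kd7.
In check but a legal move exists → not checkmate.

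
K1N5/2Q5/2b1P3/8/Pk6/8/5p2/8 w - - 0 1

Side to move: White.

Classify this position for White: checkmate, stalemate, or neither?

neither

White to move; white king on a8.
In check: yes, from the black bishop on c6.
King squares — a7: available; b7: attacked by Bc6; b8: available.
Legal moves for White: Kb8, Ka7, Qb7+, Qxc6.
White is in check but has 4 legal moves → neither.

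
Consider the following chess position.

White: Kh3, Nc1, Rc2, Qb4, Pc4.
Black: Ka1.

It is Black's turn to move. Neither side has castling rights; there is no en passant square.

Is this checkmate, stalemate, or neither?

Black to move; black king on a1.
In check: no.
King squares — b1: attacked by Qb4; a2: attacked by Nc1; b2: attacked by Rc2.
Legal moves for Black: none.
Not in check and no legal moves → stalemate.

stalemate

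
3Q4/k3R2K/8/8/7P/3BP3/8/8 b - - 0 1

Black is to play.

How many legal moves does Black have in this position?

Black to move; king on a7.
In check: yes, from the white rook on e7.
Legal moves: none.
Count: 0.

0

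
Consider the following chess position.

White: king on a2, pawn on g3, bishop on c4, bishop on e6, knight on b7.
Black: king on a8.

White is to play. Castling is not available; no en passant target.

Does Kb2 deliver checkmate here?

no

After Kb2: black king on a8; in check: no.
Black is not in check, so this cannot be checkmate.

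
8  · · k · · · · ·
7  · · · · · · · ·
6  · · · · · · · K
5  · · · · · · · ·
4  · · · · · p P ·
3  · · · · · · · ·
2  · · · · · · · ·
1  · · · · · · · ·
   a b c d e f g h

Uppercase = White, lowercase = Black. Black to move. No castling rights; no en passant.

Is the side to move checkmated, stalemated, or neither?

neither

Black to move; black king on c8.
In check: no.
Legal moves for Black: Kd8, Kb8, Kd7, Kc7, Kb7, f3.
Black has 6 legal moves and is not in check → neither.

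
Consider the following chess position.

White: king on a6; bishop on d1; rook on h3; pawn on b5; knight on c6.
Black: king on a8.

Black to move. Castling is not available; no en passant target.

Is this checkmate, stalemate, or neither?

stalemate

Black to move; black king on a8.
In check: no.
King squares — a7: attacked by Ka6; b7: attacked by Ka6; b8: attacked by Nc6.
Legal moves for Black: none.
Not in check and no legal moves → stalemate.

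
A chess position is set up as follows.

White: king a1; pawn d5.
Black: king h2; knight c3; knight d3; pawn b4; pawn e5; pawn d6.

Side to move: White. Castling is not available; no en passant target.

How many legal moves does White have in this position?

0

White to move; king on a1.
In check: no.
Legal moves: none.
Count: 0.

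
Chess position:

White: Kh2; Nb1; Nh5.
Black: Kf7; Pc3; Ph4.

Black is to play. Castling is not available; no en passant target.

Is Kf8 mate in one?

no

After Kf8: white king on h2; in check: no.
White is not in check, so this cannot be checkmate.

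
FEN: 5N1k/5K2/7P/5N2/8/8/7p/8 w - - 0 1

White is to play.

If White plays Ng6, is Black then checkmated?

After Ng6: black king on h8; in check: yes, from the white knight on g6.
Black has 1 legal reply: Kh7.
In check but a legal move exists → not checkmate.

no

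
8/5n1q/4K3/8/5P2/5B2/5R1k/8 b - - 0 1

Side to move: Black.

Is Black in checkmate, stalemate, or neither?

neither

Black to move; black king on h2.
In check: yes, from the white rook on f2.
King squares — g1: available; h1: attacked by Bf3; g2: attacked by Rf2; g3: available; h3: available.
Legal moves for Black: Kh3, Kg3, Kg1.
Black is in check but has 3 legal moves → neither.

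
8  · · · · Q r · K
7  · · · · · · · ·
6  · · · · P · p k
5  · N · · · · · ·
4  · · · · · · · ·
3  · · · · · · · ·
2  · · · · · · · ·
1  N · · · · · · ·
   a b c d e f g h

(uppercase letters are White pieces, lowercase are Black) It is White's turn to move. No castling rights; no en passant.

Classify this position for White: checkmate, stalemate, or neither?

White to move; white king on h8.
In check: yes, from the black rook on f8.
Legal moves for White: Qxf8+.
White is in check but has 1 legal move → neither.

neither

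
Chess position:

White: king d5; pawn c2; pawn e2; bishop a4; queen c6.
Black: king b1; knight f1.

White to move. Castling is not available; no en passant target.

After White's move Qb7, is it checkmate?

no

After Qb7: black king on b1; in check: yes, from the white queen on b7.
Black has 3 legal replies: Ka2, Kc1, Ka1.
In check but a legal move exists → not checkmate.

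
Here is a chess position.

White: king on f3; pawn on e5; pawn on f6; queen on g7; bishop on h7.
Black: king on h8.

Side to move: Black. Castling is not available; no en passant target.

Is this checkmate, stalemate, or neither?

checkmate

Black to move; black king on h8.
In check: yes, from the white queen on g7.
King squares — g7: attacked by Pf6; h7: attacked by Qg7; g8: attacked by Qg7.
Legal moves for Black: none.
In check with no legal moves → checkmate.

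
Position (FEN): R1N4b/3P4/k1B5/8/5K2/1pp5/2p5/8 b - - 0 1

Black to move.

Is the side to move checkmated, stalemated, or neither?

checkmate

Black to move; black king on a6.
In check: yes, from the white rook on a8.
King squares — a5: attacked by Ra8; b5: attacked by Bc6; b6: attacked by Nc8; a7: attacked by Ra8; b7: attacked by Bc6.
Legal moves for Black: none.
In check with no legal moves → checkmate.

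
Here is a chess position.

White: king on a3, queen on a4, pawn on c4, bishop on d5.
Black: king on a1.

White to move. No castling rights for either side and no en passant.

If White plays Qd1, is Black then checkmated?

yes

After Qd1: black king on a1; in check: yes, from the white queen on d1.
King squares — b1: attacked by Qd1; a2: attacked by Ka3; b2: attacked by Ka3.
Black has no legal moves → checkmate.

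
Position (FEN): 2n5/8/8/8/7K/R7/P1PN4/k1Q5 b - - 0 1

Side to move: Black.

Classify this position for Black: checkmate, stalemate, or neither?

checkmate

Black to move; black king on a1.
In check: yes, from the white queen on c1.
King squares — b1: attacked by Qc1; a2: attacked by Ra3; b2: attacked by Qc1.
Legal moves for Black: none.
In check with no legal moves → checkmate.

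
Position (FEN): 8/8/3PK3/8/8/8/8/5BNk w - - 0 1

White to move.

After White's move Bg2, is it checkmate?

After Bg2: black king on h1; in check: yes, from the white bishop on g2.
Black has 3 legal replies: Kh2, Kxg2, Kxg1.
In check but a legal move exists → not checkmate.

no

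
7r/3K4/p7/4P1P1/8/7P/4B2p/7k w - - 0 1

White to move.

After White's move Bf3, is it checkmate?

no

After Bf3: black king on h1; in check: yes, from the white bishop on f3.
Black has 1 legal reply: Kg1.
In check but a legal move exists → not checkmate.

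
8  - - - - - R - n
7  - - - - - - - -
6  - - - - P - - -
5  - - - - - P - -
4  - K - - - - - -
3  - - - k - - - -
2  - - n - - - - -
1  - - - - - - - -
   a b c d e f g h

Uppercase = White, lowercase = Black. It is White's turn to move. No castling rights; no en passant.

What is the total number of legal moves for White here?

White to move; king on b4.
In check: yes, from the black knight on c2.
Legal moves: Kc5, Kb5, Ka5, Ka4, Kb3.
Count: 5.

5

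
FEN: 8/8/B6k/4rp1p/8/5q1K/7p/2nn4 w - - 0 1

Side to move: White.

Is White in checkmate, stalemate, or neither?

White to move; white king on h3.
In check: yes, from the black queen on f3.
Legal moves for White: Kh4, Kxh2.
White is in check but has 2 legal moves → neither.

neither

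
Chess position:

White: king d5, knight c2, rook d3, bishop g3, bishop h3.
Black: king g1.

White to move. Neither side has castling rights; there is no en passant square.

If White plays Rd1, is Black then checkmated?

yes

After Rd1: black king on g1; in check: yes, from the white rook on d1.
King squares — f1: attacked by Rd1; h1: attacked by Rd1; f2: attacked by Bg3; g2: attacked by Bh3; h2: attacked by Bg3.
Black has no legal moves → checkmate.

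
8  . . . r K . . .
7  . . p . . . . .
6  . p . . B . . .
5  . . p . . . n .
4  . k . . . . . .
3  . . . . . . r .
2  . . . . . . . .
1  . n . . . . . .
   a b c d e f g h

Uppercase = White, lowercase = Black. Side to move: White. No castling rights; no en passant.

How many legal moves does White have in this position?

2

White to move; king on e8.
In check: yes, from the black rook on d8.
Legal moves: Kxd8, Ke7.
Count: 2.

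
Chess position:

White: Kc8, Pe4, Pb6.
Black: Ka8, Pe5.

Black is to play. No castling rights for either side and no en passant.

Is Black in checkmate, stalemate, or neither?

stalemate

Black to move; black king on a8.
In check: no.
King squares — a7: attacked by Pb6; b7: attacked by Kc8; b8: attacked by Kc8.
Legal moves for Black: none.
Not in check and no legal moves → stalemate.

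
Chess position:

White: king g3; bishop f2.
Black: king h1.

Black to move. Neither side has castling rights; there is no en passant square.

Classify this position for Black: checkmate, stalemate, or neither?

stalemate

Black to move; black king on h1.
In check: no.
King squares — g1: attacked by Bf2; g2: attacked by Kg3; h2: attacked by Kg3.
Legal moves for Black: none.
Not in check and no legal moves → stalemate.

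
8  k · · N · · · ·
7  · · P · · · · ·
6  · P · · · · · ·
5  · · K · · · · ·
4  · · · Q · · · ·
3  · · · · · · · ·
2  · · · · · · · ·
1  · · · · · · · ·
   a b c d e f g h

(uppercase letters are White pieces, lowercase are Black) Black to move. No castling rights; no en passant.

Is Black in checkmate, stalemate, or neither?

stalemate

Black to move; black king on a8.
In check: no.
King squares — a7: attacked by Pb6; b7: attacked by Nd8; b8: attacked by Pc7.
Legal moves for Black: none.
Not in check and no legal moves → stalemate.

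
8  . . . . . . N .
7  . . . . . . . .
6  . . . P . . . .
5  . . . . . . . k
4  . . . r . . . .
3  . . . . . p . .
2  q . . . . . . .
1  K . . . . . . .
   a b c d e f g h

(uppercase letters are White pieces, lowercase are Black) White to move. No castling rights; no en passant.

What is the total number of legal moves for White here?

1

White to move; king on a1.
In check: yes, from the black queen on a2.
Legal moves: Kxa2.
Count: 1.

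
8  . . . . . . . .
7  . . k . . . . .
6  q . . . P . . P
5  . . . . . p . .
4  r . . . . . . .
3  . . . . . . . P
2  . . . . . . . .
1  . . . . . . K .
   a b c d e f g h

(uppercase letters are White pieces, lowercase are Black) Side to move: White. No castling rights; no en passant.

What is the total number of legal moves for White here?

7

White to move; king on g1.
In check: no.
Legal moves: Kh2, Kg2, Kf2, Kh1, h7, e7, h4.
Count: 7.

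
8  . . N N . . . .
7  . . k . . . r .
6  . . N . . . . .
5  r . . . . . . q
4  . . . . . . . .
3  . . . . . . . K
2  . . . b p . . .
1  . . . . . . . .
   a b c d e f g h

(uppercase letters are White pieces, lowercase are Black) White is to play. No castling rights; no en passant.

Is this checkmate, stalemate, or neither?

checkmate

White to move; white king on h3.
In check: yes, from the black queen on h5.
King squares — g2: attacked by Rg7; h2: attacked by Qh5; g3: attacked by Rg7; g4: attacked by Qh5; h4: attacked by Qh5.
Legal moves for White: none.
In check with no legal moves → checkmate.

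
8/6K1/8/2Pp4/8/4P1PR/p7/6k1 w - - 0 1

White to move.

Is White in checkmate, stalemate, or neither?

neither

White to move; white king on g7.
In check: no.
Legal moves for White: Kh8, Kg8, Kf8, Kh7, Kf7, Kh6, Kg6, Kf6, Rh8, Rh7, Rh6, Rh5, Rh4, Rh2, Rh1+, c6, g4, e4.
White has 18 legal moves and is not in check → neither.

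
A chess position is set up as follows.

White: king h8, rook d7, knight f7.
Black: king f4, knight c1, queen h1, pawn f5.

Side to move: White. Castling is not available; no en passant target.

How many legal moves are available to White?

White to move; king on h8.
In check: yes, from the black queen on h1.
Legal moves: Kg8, Kg7, Nh6.
Count: 3.

3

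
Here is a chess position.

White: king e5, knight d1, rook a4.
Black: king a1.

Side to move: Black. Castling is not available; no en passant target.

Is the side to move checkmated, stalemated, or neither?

Black to move; black king on a1.
In check: yes, from the white rook on a4.
King squares — b1: available; a2: attacked by Ra4; b2: attacked by Nd1.
Legal moves for Black: Kb1.
Black is in check but has 1 legal move → neither.

neither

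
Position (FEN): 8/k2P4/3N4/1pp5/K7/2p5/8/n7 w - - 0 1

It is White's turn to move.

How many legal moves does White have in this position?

4

White to move; king on a4.
In check: yes, from the black pawn on b5.
Legal moves: Kxb5, Ka5, Ka3, Nxb5+.
Count: 4.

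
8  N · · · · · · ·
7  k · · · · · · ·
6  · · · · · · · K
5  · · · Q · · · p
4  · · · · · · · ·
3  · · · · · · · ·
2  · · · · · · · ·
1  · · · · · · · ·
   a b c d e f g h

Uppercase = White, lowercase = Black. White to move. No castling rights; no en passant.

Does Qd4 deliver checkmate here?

no

After Qd4: black king on a7; in check: yes, from the white queen on d4.
Black has 4 legal replies: Kb8, Kxa8, Kb7, Ka6.
In check but a legal move exists → not checkmate.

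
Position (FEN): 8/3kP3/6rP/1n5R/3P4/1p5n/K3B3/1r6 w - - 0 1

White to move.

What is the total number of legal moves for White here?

White to move; king on a2.
In check: yes, from the black pawn on b3.
Legal moves: Kxb1.
Count: 1.

1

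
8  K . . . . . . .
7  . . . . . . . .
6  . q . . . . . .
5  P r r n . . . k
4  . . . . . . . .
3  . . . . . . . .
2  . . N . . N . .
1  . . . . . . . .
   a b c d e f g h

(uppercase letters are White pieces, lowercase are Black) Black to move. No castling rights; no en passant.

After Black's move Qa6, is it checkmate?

After Qa6: white king on a8; in check: yes, from the black queen on a6.
King squares — a7: attacked by Qa6; b7: attacked by Rb5; b8: attacked by Rb5.
White has no legal moves → checkmate.

yes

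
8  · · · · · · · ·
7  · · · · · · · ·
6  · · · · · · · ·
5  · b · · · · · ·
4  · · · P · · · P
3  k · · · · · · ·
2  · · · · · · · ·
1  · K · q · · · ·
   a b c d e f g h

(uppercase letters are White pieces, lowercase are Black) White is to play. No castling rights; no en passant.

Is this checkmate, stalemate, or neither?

White to move; white king on b1.
In check: yes, from the black queen on d1.
King squares — a1: attacked by Qd1; c1: attacked by Qd1; a2: attacked by Ka3; b2: attacked by Ka3; c2: attacked by Qd1.
Legal moves for White: none.
In check with no legal moves → checkmate.

checkmate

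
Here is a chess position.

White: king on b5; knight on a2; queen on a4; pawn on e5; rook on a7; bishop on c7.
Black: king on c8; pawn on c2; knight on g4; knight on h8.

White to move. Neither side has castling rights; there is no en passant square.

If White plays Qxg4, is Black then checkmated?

yes

After Qxg4: black king on c8; in check: yes, from the white queen on g4.
King squares — b7: attacked by Ra7; c7: attacked by Ra7; d7: attacked by Qg4; b8: attacked by Bc7; d8: attacked by Bc7.
Black has no legal moves → checkmate.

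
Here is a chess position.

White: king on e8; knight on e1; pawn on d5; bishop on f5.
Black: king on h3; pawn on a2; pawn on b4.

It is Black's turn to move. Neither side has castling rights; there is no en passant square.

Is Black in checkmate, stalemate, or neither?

Black to move; black king on h3.
In check: yes, from the white bishop on f5.
King squares — g2: attacked by Ne1; h2: available; g3: available; g4: attacked by Bf5; h4: available.
Legal moves for Black: Kh4, Kg3, Kh2.
Black is in check but has 3 legal moves → neither.

neither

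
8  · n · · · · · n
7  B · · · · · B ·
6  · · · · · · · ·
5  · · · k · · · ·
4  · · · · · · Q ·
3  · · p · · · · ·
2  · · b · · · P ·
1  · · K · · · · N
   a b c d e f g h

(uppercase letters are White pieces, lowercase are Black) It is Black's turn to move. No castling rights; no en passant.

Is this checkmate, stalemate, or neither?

neither

Black to move; black king on d5.
In check: no.
Legal moves for Black: Nf7, Ng6, Nd7, Nc6, Na6, Kd6, Kc6, Bh7, Bg6, Bf5, Be4, Ba4, Bd3, Bb3, Bd1, Bb1.
Black has 16 legal moves and is not in check → neither.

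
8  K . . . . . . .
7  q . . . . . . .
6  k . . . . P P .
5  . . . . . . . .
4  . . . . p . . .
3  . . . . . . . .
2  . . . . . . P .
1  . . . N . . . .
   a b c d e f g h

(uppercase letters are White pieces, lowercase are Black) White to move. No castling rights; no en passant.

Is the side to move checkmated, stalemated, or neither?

White to move; white king on a8.
In check: yes, from the black queen on a7.
King squares — a7: attacked by Ka6; b7: attacked by Ka6; b8: attacked by Qa7.
Legal moves for White: none.
In check with no legal moves → checkmate.

checkmate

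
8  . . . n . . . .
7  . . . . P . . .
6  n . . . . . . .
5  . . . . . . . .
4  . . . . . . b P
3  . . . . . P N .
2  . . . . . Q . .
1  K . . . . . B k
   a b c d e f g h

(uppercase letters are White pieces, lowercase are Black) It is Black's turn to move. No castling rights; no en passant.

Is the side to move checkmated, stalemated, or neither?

checkmate

Black to move; black king on h1.
In check: yes, from the white knight on g3.
King squares — g1: attacked by Qf2; g2: attacked by Qf2; h2: attacked by Bg1.
Legal moves for Black: none.
In check with no legal moves → checkmate.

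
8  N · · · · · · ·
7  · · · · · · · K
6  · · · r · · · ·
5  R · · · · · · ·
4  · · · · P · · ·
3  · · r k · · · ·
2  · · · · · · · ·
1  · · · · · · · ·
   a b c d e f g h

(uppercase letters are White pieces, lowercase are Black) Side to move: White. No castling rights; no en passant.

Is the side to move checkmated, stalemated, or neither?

neither

White to move; white king on h7.
In check: no.
Legal moves for White include: Nc7, Nb6, Kh8, Kg8, Kg7, Ra7, Ra6, Rh5, Rg5, Rf5, Re5, Rd5+, Rc5, Rb5, Ra4, Ra3, Ra2, Ra1, ... (list truncated; more exist).
White has legal moves and is not in check → neither.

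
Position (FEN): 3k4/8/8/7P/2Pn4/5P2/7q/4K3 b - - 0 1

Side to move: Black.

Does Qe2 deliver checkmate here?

After Qe2: white king on e1; in check: yes, from the black queen on e2.
King squares — d1: attacked by Qe2; f1: attacked by Qe2; d2: attacked by Qe2; e2: attacked by Nd4; f2: attacked by Qe2.
White has no legal moves → checkmate.

yes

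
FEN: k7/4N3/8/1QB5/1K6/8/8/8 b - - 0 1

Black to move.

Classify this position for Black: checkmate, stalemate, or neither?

stalemate

Black to move; black king on a8.
In check: no.
King squares — a7: attacked by Bc5; b7: attacked by Qb5; b8: attacked by Qb5.
Legal moves for Black: none.
Not in check and no legal moves → stalemate.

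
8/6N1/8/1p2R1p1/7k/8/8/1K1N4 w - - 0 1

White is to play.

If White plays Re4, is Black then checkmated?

After Re4: black king on h4; in check: yes, from the white rook on e4.
Black has 3 legal replies: Kh3, Kg3, g4.
In check but a legal move exists → not checkmate.

no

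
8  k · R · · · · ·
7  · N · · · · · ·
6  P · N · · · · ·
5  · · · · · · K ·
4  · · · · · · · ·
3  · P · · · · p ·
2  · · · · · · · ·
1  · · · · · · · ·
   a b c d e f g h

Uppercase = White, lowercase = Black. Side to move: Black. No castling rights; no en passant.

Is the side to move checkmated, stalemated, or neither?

Black to move; black king on a8.
In check: yes, from the white rook on c8.
King squares — a7: attacked by Nc6; b7: attacked by Pa6; b8: attacked by Nc6.
Legal moves for Black: none.
In check with no legal moves → checkmate.

checkmate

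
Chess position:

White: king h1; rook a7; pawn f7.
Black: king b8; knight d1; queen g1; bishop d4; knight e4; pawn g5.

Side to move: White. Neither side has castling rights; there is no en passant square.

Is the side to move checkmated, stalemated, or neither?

White to move; white king on h1.
In check: yes, from the black queen on g1.
King squares — g1: attacked by Bd4; g2: attacked by Qg1; h2: attacked by Qg1.
Legal moves for White: none.
In check with no legal moves → checkmate.

checkmate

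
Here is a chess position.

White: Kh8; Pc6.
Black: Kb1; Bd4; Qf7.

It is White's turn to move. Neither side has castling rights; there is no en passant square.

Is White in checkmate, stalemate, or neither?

White to move; white king on h8.
In check: yes, from the black bishop on d4.
King squares — g7: attacked by Bd4; h7: attacked by Qf7; g8: attacked by Qf7.
Legal moves for White: none.
In check with no legal moves → checkmate.

checkmate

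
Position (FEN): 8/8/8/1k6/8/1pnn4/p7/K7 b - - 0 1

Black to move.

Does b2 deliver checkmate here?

After b2: white king on a1; in check: yes, from the black pawn on b2.
King squares — b1: attacked by Pa2; a2: attacked by Nc3; b2: attacked by Nd3.
White has no legal moves → checkmate.

yes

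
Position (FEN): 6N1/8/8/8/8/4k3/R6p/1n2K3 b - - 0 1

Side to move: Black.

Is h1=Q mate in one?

After h1=Q: white king on e1; in check: yes, from the black queen on h1.
King squares — d1: attacked by Qh1; f1: attacked by Qh1; d2: attacked by Nb1; e2: attacked by Ke3; f2: attacked by Ke3.
White has no legal moves → checkmate.

yes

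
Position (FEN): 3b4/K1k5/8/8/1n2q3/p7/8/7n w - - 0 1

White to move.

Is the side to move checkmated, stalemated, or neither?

stalemate

White to move; white king on a7.
In check: no.
King squares — a6: attacked by Nb4; b6: attacked by Kc7; b7: attacked by Qe4; a8: attacked by Qe4; b8: attacked by Kc7.
Legal moves for White: none.
Not in check and no legal moves → stalemate.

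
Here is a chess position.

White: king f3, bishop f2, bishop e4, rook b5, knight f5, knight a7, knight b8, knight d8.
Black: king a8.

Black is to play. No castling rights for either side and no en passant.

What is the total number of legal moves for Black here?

Black to move; king on a8.
In check: yes, from the white bishop on e4.
Legal moves: none.
Count: 0.

0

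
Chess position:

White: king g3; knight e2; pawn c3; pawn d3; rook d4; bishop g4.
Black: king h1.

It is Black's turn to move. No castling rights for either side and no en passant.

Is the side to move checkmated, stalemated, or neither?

Black to move; black king on h1.
In check: no.
King squares — g1: attacked by Ne2; g2: attacked by Kg3; h2: attacked by Kg3.
Legal moves for Black: none.
Not in check and no legal moves → stalemate.

stalemate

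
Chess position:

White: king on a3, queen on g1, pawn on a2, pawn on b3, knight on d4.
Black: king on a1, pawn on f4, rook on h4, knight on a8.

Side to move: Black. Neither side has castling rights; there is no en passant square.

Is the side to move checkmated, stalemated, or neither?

Black to move; black king on a1.
In check: yes, from the white queen on g1.
King squares — b1: attacked by Qg1; a2: attacked by Ka3; b2: attacked by Ka3.
Legal moves for Black: none.
In check with no legal moves → checkmate.

checkmate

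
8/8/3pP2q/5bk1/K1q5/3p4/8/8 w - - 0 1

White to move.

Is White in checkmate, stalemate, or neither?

neither

White to move; white king on a4.
In check: yes, from the black queen on c4.
Legal moves for White: Ka5, Ka3.
White is in check but has 2 legal moves → neither.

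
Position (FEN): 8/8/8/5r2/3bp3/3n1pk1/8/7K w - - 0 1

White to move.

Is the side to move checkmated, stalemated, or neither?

White to move; white king on h1.
In check: no.
King squares — g1: attacked by Bd4; g2: attacked by Pf3; h2: attacked by Kg3.
Legal moves for White: none.
Not in check and no legal moves → stalemate.

stalemate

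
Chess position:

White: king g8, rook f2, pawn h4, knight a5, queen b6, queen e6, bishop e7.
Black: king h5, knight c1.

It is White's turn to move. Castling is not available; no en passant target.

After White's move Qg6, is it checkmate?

yes

After Qg6: black king on h5; in check: yes, from the white queen on g6.
King squares — g4: attacked by Qg6; h4: attacked by Be7; g5: attacked by Ph4; g6: attacked by Qb6; h6: attacked by Qg6.
Black has no legal moves → checkmate.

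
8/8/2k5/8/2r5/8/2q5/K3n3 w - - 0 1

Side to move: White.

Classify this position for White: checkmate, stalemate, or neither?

stalemate

White to move; white king on a1.
In check: no.
King squares — b1: attacked by Qc2; a2: attacked by Qc2; b2: attacked by Qc2.
Legal moves for White: none.
Not in check and no legal moves → stalemate.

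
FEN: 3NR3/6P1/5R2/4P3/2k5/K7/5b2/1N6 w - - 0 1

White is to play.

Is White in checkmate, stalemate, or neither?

White to move; white king on a3.
In check: no.
Legal moves for White include: Rh8, Rg8, Ref8, Re7, Ree6, Nf7, Nb7, Ne6, Nc6, Rff8, Rf7, Rh6, Rg6, Rfe6, Rd6, Rc6+, Rb6, Ra6, ... (list truncated; more exist).
White has legal moves and is not in check → neither.

neither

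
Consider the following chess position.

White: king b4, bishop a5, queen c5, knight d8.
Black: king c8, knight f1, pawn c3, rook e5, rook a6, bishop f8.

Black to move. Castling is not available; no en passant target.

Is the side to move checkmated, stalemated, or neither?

neither

Black to move; black king on c8.
In check: yes, from the white queen on c5.
King squares — b7: attacked by Nd8; c7: attacked by Ba5; d7: available; b8: available; d8: attacked by Ba5.
Legal moves for Black: Kb8, Kd7, Bxc5+, Rc6, Rxc5.
Black is in check but has 5 legal moves → neither.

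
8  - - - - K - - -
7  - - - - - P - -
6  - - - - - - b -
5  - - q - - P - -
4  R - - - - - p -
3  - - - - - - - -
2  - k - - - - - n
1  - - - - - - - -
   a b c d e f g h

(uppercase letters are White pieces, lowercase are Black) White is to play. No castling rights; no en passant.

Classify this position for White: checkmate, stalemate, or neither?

White to move; white king on e8.
In check: no.
Legal moves for White: Kd8, Kd7, Ra8, Ra7, Ra6, Ra5, Rxg4, Rf4, Re4, Rd4, Rc4, Rb4+, Ra3, Ra2+, Ra1, fxg6, f6.
White has 17 legal moves and is not in check → neither.

neither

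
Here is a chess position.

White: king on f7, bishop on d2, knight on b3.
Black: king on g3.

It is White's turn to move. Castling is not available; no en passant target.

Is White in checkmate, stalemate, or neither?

White to move; white king on f7.
In check: no.
Legal moves for White include: Kg8, Kf8, Ke8, Kg7, Ke7, Kg6, Kf6, Ke6, Nc5, Na5, Nd4, Nc1, Na1, Bh6, Bg5, Ba5, Bf4+, Bb4, ... (list truncated; more exist).
White has legal moves and is not in check → neither.

neither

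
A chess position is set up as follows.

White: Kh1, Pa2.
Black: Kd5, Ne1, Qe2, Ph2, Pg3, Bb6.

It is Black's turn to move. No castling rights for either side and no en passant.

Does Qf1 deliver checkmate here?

After Qf1: white king on h1; in check: yes, from the black queen on f1.
King squares — g1: attacked by Qf1; g2: attacked by Ne1; h2: attacked by Pg3.
White has no legal moves → checkmate.

yes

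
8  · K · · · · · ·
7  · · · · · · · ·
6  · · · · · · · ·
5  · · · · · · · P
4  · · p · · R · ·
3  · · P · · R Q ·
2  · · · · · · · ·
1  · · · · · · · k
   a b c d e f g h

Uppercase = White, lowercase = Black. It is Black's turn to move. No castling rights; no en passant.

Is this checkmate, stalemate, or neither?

Black to move; black king on h1.
In check: no.
King squares — g1: attacked by Qg3; g2: attacked by Qg3; h2: attacked by Qg3.
Legal moves for Black: none.
Not in check and no legal moves → stalemate.

stalemate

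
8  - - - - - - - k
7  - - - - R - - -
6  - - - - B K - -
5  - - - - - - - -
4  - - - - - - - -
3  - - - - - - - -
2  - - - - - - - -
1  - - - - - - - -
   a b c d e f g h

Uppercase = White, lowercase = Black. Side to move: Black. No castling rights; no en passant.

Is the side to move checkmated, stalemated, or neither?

Black to move; black king on h8.
In check: no.
King squares — g7: attacked by Kf6; h7: attacked by Re7; g8: attacked by Be6.
Legal moves for Black: none.
Not in check and no legal moves → stalemate.

stalemate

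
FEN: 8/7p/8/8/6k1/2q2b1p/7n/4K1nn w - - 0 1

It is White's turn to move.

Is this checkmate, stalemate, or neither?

checkmate

White to move; white king on e1.
In check: yes, from the black queen on c3.
King squares — d1: attacked by Bf3; f1: attacked by Nh2; d2: attacked by Qc3; e2: attacked by Ng1; f2: attacked by Nh1.
Legal moves for White: none.
In check with no legal moves → checkmate.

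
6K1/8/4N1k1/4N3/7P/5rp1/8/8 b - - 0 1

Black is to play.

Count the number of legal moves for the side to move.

4

Black to move; king on g6.
In check: yes, from the white knight on e5.
Legal moves: Kh6, Kf6, Kh5, Kf5.
Count: 4.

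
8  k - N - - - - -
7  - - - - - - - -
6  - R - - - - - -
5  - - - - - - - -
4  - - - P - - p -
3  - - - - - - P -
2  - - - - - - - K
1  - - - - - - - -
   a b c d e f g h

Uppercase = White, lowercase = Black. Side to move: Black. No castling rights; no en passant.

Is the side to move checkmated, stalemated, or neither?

Black to move; black king on a8.
In check: no.
King squares — a7: attacked by Nc8; b7: attacked by Rb6; b8: attacked by Rb6.
Legal moves for Black: none.
Not in check and no legal moves → stalemate.

stalemate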